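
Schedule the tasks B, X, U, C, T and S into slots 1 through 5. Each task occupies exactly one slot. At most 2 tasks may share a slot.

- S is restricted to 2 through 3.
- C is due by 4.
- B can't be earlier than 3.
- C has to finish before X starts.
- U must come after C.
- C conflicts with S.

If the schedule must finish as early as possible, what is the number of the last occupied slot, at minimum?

slot 3

The precedence chain requires at least 2 distinct slots.
With at most 2 per slot and 6 tasks, at least 3 slots are needed.
B can't be placed before 3, so the schedule must run through at least slot 3.
3 works (last occupied slot: 3): for example T in 1; S in 2; C in 1; U in 3; B in 3; X in 2.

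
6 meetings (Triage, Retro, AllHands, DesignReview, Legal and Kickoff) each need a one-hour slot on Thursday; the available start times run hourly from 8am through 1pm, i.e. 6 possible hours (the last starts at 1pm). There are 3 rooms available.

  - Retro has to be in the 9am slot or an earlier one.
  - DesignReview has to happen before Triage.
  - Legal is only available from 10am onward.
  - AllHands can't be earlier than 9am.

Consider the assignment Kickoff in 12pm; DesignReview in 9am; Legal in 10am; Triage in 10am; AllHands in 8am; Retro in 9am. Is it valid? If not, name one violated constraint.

There are 3 rooms available — holds.
Legal is only available from 10am onward — holds.
AllHands can't be earlier than 9am — violated.
Retro has to be in the 9am slot or an earlier one — holds.
DesignReview has to happen before Triage — holds.

Invalid. AllHands can't be earlier than 9am.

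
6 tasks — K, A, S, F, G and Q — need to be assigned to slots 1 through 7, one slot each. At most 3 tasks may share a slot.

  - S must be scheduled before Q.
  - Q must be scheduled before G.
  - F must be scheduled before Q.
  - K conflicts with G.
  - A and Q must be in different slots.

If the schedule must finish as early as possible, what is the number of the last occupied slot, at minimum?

The precedence chain requires at least 3 distinct slots.
With at most 3 per slot and 6 tasks, at least 2 slots are needed.
3 works (last occupied slot: 3): for example S in 1, G in 3, K in 1, F in 1, A in 3, Q in 2.

slot 3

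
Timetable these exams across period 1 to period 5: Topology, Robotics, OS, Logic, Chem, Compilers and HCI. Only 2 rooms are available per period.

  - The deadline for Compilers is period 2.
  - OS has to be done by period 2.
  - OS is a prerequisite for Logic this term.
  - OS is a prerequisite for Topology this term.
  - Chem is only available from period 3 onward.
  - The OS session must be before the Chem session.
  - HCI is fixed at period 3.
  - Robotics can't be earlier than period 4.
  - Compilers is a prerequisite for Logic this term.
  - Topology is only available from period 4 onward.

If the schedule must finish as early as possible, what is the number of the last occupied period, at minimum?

The precedence chain requires at least 2 distinct periods.
With at most 2 per period and 7 exams, at least 4 periods are needed.
Topology can't be placed before period 4, so the schedule must run through at least period 4.
4 works (last occupied period: period 4): for example OS=period 1; Robotics=period 4; Chem=period 3; HCI=period 3; Topology=period 4; Logic=period 2; Compilers=period 1.

4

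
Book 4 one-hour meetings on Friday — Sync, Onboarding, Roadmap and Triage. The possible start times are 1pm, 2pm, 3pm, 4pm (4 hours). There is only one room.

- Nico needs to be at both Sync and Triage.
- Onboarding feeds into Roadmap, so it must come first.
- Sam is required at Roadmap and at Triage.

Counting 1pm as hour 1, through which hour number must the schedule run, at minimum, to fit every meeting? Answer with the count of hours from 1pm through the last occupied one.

The precedence chain requires at least 2 distinct hours.
With at most 1 per hour and 4 meetings, at least 4 hours are needed.
4 works (last occupied hour: 4pm): for example Triage in 4pm; Sync in 3pm; Onboarding in 1pm; Roadmap in 2pm.

4 hours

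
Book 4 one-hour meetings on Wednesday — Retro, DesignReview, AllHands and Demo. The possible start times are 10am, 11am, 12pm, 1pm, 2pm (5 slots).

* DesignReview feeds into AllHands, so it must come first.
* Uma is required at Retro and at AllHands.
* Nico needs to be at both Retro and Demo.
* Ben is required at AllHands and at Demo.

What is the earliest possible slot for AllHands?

11am

Precedence pushes AllHands to at least 11am.
AllHands at 11am is achievable: Demo=12pm, AllHands=11am, Retro=10am, DesignReview=10am.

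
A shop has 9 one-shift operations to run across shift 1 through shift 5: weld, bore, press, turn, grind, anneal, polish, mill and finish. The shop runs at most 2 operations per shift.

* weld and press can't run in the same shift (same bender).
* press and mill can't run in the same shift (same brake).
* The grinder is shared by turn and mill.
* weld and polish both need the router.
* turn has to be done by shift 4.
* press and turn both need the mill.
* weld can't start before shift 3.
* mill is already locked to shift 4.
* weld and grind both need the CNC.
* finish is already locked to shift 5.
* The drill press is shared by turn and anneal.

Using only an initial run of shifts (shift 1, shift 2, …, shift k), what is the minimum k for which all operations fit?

5

With at most 2 per shift and 9 operations, at least 5 shifts are needed.
finish can't be placed before shift 5, so the schedule must run through at least shift 5.
5 works (last occupied shift: shift 5): for example press in shift 2; weld in shift 3; turn in shift 1; polish in shift 4; mill in shift 4; anneal in shift 3; grind in shift 2; bore in shift 1; finish in shift 5.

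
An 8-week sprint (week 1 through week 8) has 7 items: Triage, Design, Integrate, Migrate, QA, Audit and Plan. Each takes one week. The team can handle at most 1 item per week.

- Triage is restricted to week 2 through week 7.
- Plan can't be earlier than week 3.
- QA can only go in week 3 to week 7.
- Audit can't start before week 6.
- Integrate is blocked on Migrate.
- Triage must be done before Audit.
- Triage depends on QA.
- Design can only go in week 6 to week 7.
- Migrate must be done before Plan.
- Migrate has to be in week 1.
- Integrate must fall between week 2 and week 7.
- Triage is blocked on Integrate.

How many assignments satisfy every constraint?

56

Splitting on Triage: it can be week 4 (8), week 5 (24), week 6 (12), week 7 (12). Listing each branch's schedules as (Design, Integrate, Migrate, QA, Audit, Plan) by week number:
Triage=week 4: (6,2,1,3,7,5) (6,2,1,3,7,8) (6,2,1,3,8,5) (6,2,1,3,8,7) (7,2,1,3,6,5) (7,2,1,3,6,8) (7,2,1,3,8,5) (7,2,1,3,8,6) — 8.
Triage=week 5: (6,2,1,3,7,4) (6,2,1,3,7,8) (6,2,1,3,8,4) (6,2,1,3,8,7) (6,2,1,4,7,3) (6,2,1,4,7,8) (6,2,1,4,8,3) (6,2,1,4,8,7) (6,3,1,4,7,8) (6,3,1,4,8,7) (6,4,1,3,7,8) (6,4,1,3,8,7) (7,2,1,3,6,4) (7,2,1,3,6,8) (7,2,1,3,8,4) (7,2,1,3,8,6) (7,2,1,4,6,3) (7,2,1,4,6,8) (7,2,1,4,8,3) (7,2,1,4,8,6) (7,3,1,4,6,8) (7,3,1,4,8,6) (7,4,1,3,6,8) (7,4,1,3,8,6) — 24.
Triage=week 6: (7,2,1,3,8,4) (7,2,1,3,8,5) (7,2,1,4,8,3) (7,2,1,4,8,5) (7,2,1,5,8,3) (7,2,1,5,8,4) (7,3,1,4,8,5) (7,3,1,5,8,4) (7,4,1,3,8,5) (7,4,1,5,8,3) (7,5,1,3,8,4) (7,5,1,4,8,3) — 12.
Triage=week 7: (6,2,1,3,8,4) (6,2,1,3,8,5) (6,2,1,4,8,3) (6,2,1,4,8,5) (6,2,1,5,8,3) (6,2,1,5,8,4) (6,3,1,4,8,5) (6,3,1,5,8,4) (6,4,1,3,8,5) (6,4,1,5,8,3) (6,5,1,3,8,4) (6,5,1,4,8,3) — 12.
Summing: 8 + 24 + 12 + 12 = 56.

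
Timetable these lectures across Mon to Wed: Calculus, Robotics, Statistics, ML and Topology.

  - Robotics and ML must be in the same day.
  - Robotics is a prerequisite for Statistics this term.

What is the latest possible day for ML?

ML must be in the same day as Robotics, which can't be after Tue, so ML is at most Tue.
ML at Tue is achievable: Topology -> Mon, ML -> Tue, Calculus -> Mon, Statistics -> Wed, Robotics -> Tue.

Tue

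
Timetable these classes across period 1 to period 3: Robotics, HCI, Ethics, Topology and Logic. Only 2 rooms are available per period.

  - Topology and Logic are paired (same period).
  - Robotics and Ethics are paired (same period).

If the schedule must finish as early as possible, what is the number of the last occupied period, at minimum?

period 3

With at most 2 per period and 5 classes, at least 3 periods are needed.
3 works (last occupied period: period 3): for example Ethics -> period 1, HCI -> period 2, Topology -> period 3, Robotics -> period 1, Logic -> period 3.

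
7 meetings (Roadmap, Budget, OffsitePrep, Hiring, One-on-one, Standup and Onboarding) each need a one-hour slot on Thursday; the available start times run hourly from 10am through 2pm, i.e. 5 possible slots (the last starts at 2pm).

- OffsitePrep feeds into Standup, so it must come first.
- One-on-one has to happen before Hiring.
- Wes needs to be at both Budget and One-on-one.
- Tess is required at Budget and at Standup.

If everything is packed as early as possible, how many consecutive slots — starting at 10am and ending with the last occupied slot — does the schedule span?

The precedence chain requires at least 2 distinct slots.
Could 2 slots be enough, i.e. nothing placed later than 11am? No: Standup must come after OffsitePrep (at 10am or later) → {11am}; Hiring must come after One-on-one (at 10am or later) → {11am}; One-on-one must come before Hiring (at 11am or earlier) → {10am}; Budget can't share with One-on-one (10am) → {11am}; Standup can't share with Budget (11am) → nothing is left.
So 2 slots is not enough.
3 works (last occupied slot: 12pm): for example Hiring in 11am, One-on-one in 10am, Roadmap in 10am, Standup in 11am, OffsitePrep in 10am, Budget in 12pm, Onboarding in 10am.

3 slots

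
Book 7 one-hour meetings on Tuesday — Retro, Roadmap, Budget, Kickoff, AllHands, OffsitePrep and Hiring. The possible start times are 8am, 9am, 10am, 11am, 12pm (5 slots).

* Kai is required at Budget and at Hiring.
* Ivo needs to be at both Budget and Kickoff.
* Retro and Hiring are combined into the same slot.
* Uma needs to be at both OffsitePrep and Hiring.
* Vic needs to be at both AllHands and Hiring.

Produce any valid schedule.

Budget=9am, AllHands=9am, OffsitePrep=9am, Hiring=8am, Kickoff=8am, Retro=8am, Roadmap=8am

Checking: Budget(9am) != Kickoff(8am); OffsitePrep(9am) != Hiring(8am); Budget(9am) != Hiring(8am); AllHands(9am) != Hiring(8am); Retro = Hiring = 8am.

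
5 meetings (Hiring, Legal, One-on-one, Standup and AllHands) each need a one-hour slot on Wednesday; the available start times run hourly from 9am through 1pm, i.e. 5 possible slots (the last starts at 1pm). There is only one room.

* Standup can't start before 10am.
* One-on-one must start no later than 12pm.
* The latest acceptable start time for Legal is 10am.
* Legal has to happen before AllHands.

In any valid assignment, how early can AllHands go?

Precedence pushes AllHands to at least 10am.
AllHands at 10am is achievable: AllHands in 10am; Legal in 9am; One-on-one in 11am; Hiring in 1pm; Standup in 12pm.

10am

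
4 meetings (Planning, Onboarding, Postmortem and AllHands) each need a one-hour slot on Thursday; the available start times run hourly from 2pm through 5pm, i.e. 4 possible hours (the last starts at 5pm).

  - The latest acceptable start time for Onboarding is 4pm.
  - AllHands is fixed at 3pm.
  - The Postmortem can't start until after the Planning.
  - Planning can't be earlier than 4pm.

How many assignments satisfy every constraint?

Enumerating: Onboarding=2pm; Postmortem=5pm; AllHands=3pm; Planning=4pm | Onboarding in 3pm, AllHands in 3pm, Planning in 4pm, Postmortem in 5pm | AllHands=3pm, Onboarding=4pm, Planning=4pm, Postmortem=5pm.

3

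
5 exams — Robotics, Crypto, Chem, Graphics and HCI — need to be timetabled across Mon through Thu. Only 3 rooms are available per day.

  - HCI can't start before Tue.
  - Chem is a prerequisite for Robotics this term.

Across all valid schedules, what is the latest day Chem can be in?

Wed

Downstream work caps Chem at Wed.
Chem at Wed is achievable: Robotics=Thu; Crypto=Mon; HCI=Tue; Graphics=Mon; Chem=Wed.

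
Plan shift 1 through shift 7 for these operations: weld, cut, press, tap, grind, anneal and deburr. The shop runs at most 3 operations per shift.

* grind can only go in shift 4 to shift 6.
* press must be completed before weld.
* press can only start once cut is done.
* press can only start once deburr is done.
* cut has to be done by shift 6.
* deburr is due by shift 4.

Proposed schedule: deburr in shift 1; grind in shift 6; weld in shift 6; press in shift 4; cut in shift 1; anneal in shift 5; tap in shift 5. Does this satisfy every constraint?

Yes

press must be completed before weld — holds.
grind can only go in shift 4 to shift 6 — holds.
The shop runs at most 3 operations per shift — holds.
press can only start once cut is done — holds.
deburr is due by shift 4 — holds.
press can only start once deburr is done — holds.
cut has to be done by shift 6 — holds.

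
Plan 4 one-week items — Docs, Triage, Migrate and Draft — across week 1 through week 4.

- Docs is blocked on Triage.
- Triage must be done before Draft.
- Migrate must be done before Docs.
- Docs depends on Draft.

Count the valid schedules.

11

Splitting on Docs: it can be week 3 (2), week 4 (9). Listing each branch's schedules as (Triage, Migrate, Draft) by week number:
Docs=week 3: (1,1,2) (1,2,2) — 2.
Docs=week 4: (1,1,2) (1,1,3) (1,2,2) (1,2,3) (1,3,2) (1,3,3) (2,1,3) (2,2,3) (2,3,3) — 9.
Summing: 2 + 9 = 11.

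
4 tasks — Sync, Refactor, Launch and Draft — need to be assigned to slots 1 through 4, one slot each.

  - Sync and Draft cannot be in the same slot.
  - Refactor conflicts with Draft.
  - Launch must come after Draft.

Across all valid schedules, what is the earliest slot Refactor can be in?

Refactor at 1 is achievable: Draft -> 2, Refactor -> 1, Launch -> 3, Sync -> 1.

1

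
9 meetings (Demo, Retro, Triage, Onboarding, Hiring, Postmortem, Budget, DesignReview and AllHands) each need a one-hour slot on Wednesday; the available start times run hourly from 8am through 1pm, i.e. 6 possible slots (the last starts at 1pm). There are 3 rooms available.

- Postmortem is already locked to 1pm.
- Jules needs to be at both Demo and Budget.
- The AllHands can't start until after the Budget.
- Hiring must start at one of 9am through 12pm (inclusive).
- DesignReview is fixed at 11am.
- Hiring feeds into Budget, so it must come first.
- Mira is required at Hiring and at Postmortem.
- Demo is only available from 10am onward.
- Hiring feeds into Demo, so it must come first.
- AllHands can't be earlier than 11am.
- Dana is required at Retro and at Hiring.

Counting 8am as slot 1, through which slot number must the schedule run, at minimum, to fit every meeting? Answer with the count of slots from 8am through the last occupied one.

The precedence chain requires at least 3 distinct slots.
With at most 3 per slot and 9 meetings, at least 3 slots are needed.
Postmortem can't be placed before 1pm — that is slot 6 counting from 8am — so the schedule must run through at least 6 slots.
6 works (last occupied slot: 1pm): for example DesignReview in 11am, Onboarding in 8am, Retro in 8am, AllHands in 11am, Hiring in 9am, Demo in 11am, Postmortem in 1pm, Triage in 8am, Budget in 10am.

6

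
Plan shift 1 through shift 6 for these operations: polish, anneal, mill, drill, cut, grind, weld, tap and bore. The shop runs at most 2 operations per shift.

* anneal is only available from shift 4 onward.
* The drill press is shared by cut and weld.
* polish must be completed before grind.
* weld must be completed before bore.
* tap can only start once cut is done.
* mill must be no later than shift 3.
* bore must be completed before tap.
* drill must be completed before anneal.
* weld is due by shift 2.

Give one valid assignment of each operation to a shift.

mill=shift 1; grind=shift 5; cut=shift 2; tap=shift 3; drill=shift 3; polish=shift 4; bore=shift 2; anneal=shift 4; weld=shift 1

Checking: polish(shift 4) before grind(shift 5); bore(shift 2) before tap(shift 3); cut(shift 2) before tap(shift 3); drill(shift 3) before anneal(shift 4); weld(shift 1) before bore(shift 2); cut(shift 2) != weld(shift 1); mill=shift 1 in [shift 1,shift 3]; anneal=shift 4 in [shift 4,shift 6]; weld=shift 1 in [shift 1,shift 2]; max 2 per shift (cap 2).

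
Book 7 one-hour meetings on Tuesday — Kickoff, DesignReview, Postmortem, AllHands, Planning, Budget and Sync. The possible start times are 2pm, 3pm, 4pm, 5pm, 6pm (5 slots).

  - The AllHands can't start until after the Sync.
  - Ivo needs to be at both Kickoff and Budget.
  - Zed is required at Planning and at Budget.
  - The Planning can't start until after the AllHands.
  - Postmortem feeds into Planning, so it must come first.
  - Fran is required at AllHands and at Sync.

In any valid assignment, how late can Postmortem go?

Downstream work caps Postmortem at 5pm.
Postmortem at 5pm is achievable: Planning in 6pm; DesignReview in 2pm; AllHands in 3pm; Budget in 3pm; Sync in 2pm; Postmortem in 5pm; Kickoff in 2pm.

5pm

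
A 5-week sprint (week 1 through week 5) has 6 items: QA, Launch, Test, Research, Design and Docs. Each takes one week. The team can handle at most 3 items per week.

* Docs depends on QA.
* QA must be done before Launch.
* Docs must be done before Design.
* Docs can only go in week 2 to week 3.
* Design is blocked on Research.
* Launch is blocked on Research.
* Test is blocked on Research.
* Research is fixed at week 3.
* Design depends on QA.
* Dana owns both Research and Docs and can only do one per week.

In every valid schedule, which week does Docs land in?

Docs's window is week 2–week 3.
Research is fixed at week 3, and Docs can't share a week with Research.
So Docs must be week 2.

week 2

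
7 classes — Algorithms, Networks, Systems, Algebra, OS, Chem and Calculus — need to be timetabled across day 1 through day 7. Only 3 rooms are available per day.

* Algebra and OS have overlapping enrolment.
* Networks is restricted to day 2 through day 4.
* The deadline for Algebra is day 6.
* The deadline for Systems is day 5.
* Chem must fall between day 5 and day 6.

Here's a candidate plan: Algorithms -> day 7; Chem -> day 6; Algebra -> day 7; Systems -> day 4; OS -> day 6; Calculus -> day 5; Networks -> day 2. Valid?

Algebra and OS have overlapping enrolment — holds.
Only 3 rooms are available per day — holds.
The deadline for Systems is day 5 — holds.
Networks is restricted to day 2 through day 4 — holds.
Chem must fall between day 5 and day 6 — holds.
The deadline for Algebra is day 6 — violated.

No. The deadline for Algebra is day 6 is not satisfied.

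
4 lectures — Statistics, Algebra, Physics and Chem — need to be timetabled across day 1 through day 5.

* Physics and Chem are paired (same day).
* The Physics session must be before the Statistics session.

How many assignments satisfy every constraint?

Splitting on Statistics: it can be day 2 (5), day 3 (10), day 4 (15), day 5 (20). Listing each branch's schedules as (Algebra, Physics, Chem) by day number:
Statistics=day 2: (1,1,1) (2,1,1) (3,1,1) (4,1,1) (5,1,1) — 5.
Statistics=day 3: (1,1,1) (1,2,2) (2,1,1) (2,2,2) (3,1,1) (3,2,2) (4,1,1) (4,2,2) (5,1,1) (5,2,2) — 10.
Statistics=day 4: (1,1,1) (1,2,2) (1,3,3) (2,1,1) (2,2,2) (2,3,3) (3,1,1) (3,2,2) (3,3,3) (4,1,1) (4,2,2) (4,3,3) (5,1,1) (5,2,2) (5,3,3) — 15.
Statistics=day 5: (1,1,1) (1,2,2) (1,3,3) (1,4,4) (2,1,1) (2,2,2) (2,3,3) (2,4,4) (3,1,1) (3,2,2) (3,3,3) (3,4,4) (4,1,1) (4,2,2) (4,3,3) (4,4,4) (5,1,1) (5,2,2) (5,3,3) (5,4,4) — 20.
Summing: 5 + 10 + 15 + 20 = 50.

50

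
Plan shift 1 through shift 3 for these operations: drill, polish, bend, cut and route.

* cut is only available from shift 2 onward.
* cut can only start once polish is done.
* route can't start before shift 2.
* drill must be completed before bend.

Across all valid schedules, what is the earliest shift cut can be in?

shift 2

Cut is available from shift 2.
cut at shift 2 is achievable: route -> shift 2, cut -> shift 2, drill -> shift 1, bend -> shift 2, polish -> shift 1.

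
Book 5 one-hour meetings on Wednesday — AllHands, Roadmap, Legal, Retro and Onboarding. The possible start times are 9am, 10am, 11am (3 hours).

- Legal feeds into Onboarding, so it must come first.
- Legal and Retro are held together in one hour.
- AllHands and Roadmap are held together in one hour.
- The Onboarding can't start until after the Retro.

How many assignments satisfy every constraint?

Splitting on AllHands: it can be 9am (3), 10am (3), 11am (3). Listing each branch's schedules as (Roadmap, Legal, Retro, Onboarding):
AllHands=9am: (9am,9am,9am,10am) (9am,9am,9am,11am) (9am,10am,10am,11am) — 3.
AllHands=10am: (10am,9am,9am,10am) (10am,9am,9am,11am) (10am,10am,10am,11am) — 3.
AllHands=11am: (11am,9am,9am,10am) (11am,9am,9am,11am) (11am,10am,10am,11am) — 3.
Summing: 3 + 3 + 3 = 9.

9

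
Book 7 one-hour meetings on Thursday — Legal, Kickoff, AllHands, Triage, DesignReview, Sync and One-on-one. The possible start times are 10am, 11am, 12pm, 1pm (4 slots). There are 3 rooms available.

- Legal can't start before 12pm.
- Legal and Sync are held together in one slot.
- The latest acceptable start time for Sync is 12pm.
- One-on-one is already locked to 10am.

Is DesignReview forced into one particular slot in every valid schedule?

DesignReview can be 10am (e.g. Triage in 11am; Sync in 12pm; DesignReview in 10am; AllHands in 11am; Legal in 12pm; Kickoff in 10am; One-on-one in 10am) or 11am (e.g. DesignReview=11am, Sync=12pm, Legal=12pm, Kickoff=10am, AllHands=10am, One-on-one=10am, Triage=11am).

No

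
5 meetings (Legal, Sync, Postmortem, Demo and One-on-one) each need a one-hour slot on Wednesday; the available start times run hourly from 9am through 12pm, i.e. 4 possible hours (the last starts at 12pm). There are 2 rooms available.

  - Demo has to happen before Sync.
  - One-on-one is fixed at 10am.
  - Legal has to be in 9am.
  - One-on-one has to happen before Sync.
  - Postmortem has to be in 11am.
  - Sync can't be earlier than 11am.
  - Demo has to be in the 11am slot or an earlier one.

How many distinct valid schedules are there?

Splitting on Sync: it can be 11am (2), 12pm (3). Listing each branch's schedules as (Legal, Postmortem, Demo, One-on-one):
Sync=11am: (9am,11am,9am,10am) (9am,11am,10am,10am) — 2.
Sync=12pm: (9am,11am,9am,10am) (9am,11am,10am,10am) (9am,11am,11am,10am) — 3.
Summing: 2 + 3 = 5.

5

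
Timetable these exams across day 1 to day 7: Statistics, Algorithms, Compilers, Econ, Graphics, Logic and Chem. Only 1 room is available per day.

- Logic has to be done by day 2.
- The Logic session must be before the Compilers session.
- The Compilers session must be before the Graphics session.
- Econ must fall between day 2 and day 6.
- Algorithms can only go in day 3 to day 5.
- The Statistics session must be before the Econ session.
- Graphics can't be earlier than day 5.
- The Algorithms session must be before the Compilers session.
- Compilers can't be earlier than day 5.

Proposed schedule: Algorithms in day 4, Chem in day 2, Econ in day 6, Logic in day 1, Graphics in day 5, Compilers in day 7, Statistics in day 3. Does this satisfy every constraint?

The Compilers session must be before the Graphics session — violated.
The Logic session must be before the Compilers session — holds.
Compilers can't be earlier than day 5 — holds.
Econ must fall between day 2 and day 6 — holds.
Logic has to be done by day 2 — holds.
Algorithms can only go in day 3 to day 5 — holds.
The Algorithms session must be before the Compilers session — holds.
Graphics can't be earlier than day 5 — holds.
The Statistics session must be before the Econ session — holds.
Only 1 room is available per day — holds.

No — it violates: The Compilers session must be before the Graphics session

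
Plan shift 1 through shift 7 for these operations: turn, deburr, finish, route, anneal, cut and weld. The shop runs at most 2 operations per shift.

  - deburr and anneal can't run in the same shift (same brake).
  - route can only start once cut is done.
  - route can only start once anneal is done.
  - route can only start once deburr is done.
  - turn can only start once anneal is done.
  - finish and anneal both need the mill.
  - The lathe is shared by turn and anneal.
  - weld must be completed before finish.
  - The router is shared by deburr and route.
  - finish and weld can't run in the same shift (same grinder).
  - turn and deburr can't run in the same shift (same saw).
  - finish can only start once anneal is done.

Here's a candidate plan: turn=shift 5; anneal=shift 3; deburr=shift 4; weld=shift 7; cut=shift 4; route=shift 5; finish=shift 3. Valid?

Invalid. weld must be completed before finish.

The lathe is shared by turn and anneal — holds.
turn and deburr can't run in the same shift (same saw) — holds.
The shop runs at most 2 operations per shift — holds.
route can only start once anneal is done — holds.
weld must be completed before finish — violated.
route can only start once cut is done — holds.
finish can only start once anneal is done — violated.
route can only start once deburr is done — holds.
The router is shared by deburr and route — holds.
turn can only start once anneal is done — holds.
finish and weld can't run in the same shift (same grinder) — holds.
deburr and anneal can't run in the same shift (same brake) — holds.
finish and anneal both need the mill — violated.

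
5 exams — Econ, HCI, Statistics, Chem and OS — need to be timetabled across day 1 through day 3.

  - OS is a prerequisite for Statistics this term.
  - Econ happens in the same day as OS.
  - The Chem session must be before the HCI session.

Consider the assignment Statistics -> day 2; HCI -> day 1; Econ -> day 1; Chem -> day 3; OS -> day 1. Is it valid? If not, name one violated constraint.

OS is a prerequisite for Statistics this term — holds.
The Chem session must be before the HCI session — violated.
Econ happens in the same day as OS — holds.

No. The Chem session must be before the HCI session is not satisfied.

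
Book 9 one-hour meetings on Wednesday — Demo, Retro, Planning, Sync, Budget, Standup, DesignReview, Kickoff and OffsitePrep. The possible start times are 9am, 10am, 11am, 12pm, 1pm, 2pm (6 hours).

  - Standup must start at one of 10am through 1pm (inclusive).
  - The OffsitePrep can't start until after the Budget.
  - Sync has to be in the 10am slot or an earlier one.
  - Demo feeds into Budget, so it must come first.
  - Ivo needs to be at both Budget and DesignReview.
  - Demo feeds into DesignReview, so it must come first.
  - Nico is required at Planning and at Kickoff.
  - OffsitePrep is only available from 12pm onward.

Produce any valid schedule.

Kickoff in 10am, Sync in 9am, Budget in 10am, Standup in 10am, Demo in 9am, OffsitePrep in 12pm, DesignReview in 11am, Retro in 9am, Planning in 9am

Checking: Budget(10am) before OffsitePrep(12pm); Demo(9am) before DesignReview(11am); Demo(9am) before Budget(10am); Budget(10am) != DesignReview(11am); Planning(9am) != Kickoff(10am); Sync=9am in [9am,10am]; OffsitePrep=12pm in [12pm,2pm]; Standup=10am in [10am,1pm].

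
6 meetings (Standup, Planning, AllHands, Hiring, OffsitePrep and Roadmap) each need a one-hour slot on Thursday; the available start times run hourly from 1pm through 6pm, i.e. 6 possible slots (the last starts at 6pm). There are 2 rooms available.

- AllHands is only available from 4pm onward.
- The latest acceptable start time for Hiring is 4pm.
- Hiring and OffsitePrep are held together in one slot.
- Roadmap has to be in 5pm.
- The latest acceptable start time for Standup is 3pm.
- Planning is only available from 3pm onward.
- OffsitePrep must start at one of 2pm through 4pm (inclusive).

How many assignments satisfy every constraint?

Splitting on Standup: it can be 1pm (24), 2pm (13), 3pm (16). Listing each branch's schedules as (Planning, AllHands, Hiring, OffsitePrep, Roadmap):
Standup=1pm: (3pm,4pm,2pm,2pm,5pm) (3pm,5pm,2pm,2pm,5pm) (3pm,5pm,4pm,4pm,5pm) (3pm,6pm,2pm,2pm,5pm) (3pm,6pm,4pm,4pm,5pm) (4pm,4pm,2pm,2pm,5pm) (4pm,4pm,3pm,3pm,5pm) (4pm,5pm,2pm,2pm,5pm) (4pm,5pm,3pm,3pm,5pm) (4pm,6pm,2pm,2pm,5pm) (4pm,6pm,3pm,3pm,5pm) (5pm,4pm,2pm,2pm,5pm) (5pm,4pm,3pm,3pm,5pm) (5pm,6pm,2pm,2pm,5pm) (5pm,6pm,3pm,3pm,5pm) (5pm,6pm,4pm,4pm,5pm) (6pm,4pm,2pm,2pm,5pm) (6pm,4pm,3pm,3pm,5pm) (6pm,5pm,2pm,2pm,5pm) (6pm,5pm,3pm,3pm,5pm) (6pm,5pm,4pm,4pm,5pm) (6pm,6pm,2pm,2pm,5pm) (6pm,6pm,3pm,3pm,5pm) (6pm,6pm,4pm,4pm,5pm) — 24.
Standup=2pm: (3pm,5pm,4pm,4pm,5pm) (3pm,6pm,4pm,4pm,5pm) (4pm,4pm,3pm,3pm,5pm) (4pm,5pm,3pm,3pm,5pm) (4pm,6pm,3pm,3pm,5pm) (5pm,4pm,3pm,3pm,5pm) (5pm,6pm,3pm,3pm,5pm) (5pm,6pm,4pm,4pm,5pm) (6pm,4pm,3pm,3pm,5pm) (6pm,5pm,3pm,3pm,5pm) (6pm,5pm,4pm,4pm,5pm) (6pm,6pm,3pm,3pm,5pm) (6pm,6pm,4pm,4pm,5pm) — 13.
Standup=3pm: (3pm,4pm,2pm,2pm,5pm) (3pm,5pm,2pm,2pm,5pm) (3pm,5pm,4pm,4pm,5pm) (3pm,6pm,2pm,2pm,5pm) (3pm,6pm,4pm,4pm,5pm) (4pm,4pm,2pm,2pm,5pm) (4pm,5pm,2pm,2pm,5pm) (4pm,6pm,2pm,2pm,5pm) (5pm,4pm,2pm,2pm,5pm) (5pm,6pm,2pm,2pm,5pm) (5pm,6pm,4pm,4pm,5pm) (6pm,4pm,2pm,2pm,5pm) (6pm,5pm,2pm,2pm,5pm) (6pm,5pm,4pm,4pm,5pm) (6pm,6pm,2pm,2pm,5pm) (6pm,6pm,4pm,4pm,5pm) — 16.
Summing: 24 + 13 + 16 = 53.

53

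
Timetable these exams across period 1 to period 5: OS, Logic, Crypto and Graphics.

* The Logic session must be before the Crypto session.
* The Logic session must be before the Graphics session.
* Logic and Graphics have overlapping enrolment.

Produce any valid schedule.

Logic in period 1, Graphics in period 2, OS in period 1, Crypto in period 2

Checking: Logic(period 1) before Crypto(period 2); Logic(period 1) before Graphics(period 2); Logic(period 1) != Graphics(period 2).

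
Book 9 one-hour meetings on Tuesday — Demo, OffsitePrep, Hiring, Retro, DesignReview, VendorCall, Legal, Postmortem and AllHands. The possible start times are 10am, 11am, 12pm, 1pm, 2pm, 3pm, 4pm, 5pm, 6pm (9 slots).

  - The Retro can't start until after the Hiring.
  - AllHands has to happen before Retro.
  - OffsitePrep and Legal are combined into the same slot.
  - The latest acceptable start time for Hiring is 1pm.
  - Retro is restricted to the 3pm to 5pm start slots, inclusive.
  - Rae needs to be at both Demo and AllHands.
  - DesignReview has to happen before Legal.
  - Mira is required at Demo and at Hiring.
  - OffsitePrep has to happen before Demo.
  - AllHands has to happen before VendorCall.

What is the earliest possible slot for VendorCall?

Precedence pushes VendorCall to at least 11am.
VendorCall at 11am is achievable: OffsitePrep=11am; VendorCall=11am; Demo=12pm; Hiring=10am; Postmortem=10am; AllHands=10am; Retro=3pm; DesignReview=10am; Legal=11am.

11am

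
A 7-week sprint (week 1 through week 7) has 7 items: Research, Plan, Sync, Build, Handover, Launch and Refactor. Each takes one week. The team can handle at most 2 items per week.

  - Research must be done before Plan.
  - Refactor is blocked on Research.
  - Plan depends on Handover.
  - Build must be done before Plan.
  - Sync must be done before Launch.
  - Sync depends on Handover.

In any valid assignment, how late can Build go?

week 6

Downstream work caps Build at week 6.
Build at week 6 is achievable: Sync -> week 2; Refactor -> week 2; Launch -> week 3; Build -> week 6; Plan -> week 7; Research -> week 1; Handover -> week 1.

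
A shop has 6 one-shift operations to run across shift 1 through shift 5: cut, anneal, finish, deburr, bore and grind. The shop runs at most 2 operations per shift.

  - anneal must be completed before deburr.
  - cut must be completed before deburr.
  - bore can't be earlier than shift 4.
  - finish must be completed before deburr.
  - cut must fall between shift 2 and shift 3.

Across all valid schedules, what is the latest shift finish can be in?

shift 4

Downstream work caps finish at shift 4.
finish at shift 4 is achievable: bore -> shift 4, anneal -> shift 1, finish -> shift 4, grind -> shift 1, cut -> shift 2, deburr -> shift 5.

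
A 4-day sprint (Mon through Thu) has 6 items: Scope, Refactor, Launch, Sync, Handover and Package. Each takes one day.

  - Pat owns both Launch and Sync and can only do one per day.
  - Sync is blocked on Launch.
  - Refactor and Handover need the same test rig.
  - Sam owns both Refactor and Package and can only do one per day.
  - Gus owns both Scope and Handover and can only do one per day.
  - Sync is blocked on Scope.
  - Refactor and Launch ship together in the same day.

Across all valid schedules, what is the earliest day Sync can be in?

Precedence pushes Sync to at least Tue.
Sync at Tue is achievable: Launch -> Mon; Handover -> Tue; Refactor -> Mon; Package -> Tue; Sync -> Tue; Scope -> Mon.

Tue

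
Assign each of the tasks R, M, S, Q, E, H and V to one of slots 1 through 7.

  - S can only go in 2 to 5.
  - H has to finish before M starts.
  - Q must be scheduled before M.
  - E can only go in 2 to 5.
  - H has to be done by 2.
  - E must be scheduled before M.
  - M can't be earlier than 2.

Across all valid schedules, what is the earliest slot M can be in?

M is available from 2; precedence pushes M to at least 3.
M at 3 is achievable: V in 1; E in 2; S in 2; M in 3; R in 1; H in 1; Q in 1.

3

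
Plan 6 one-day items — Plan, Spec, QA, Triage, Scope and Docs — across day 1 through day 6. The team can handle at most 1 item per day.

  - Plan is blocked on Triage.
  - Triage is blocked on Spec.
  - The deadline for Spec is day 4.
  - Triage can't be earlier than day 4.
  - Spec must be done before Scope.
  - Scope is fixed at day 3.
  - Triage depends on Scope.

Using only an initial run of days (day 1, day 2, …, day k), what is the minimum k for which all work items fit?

6 days

The precedence chain requires at least 4 distinct days.
With at most 1 per day and 6 work items, at least 6 days are needed.
Propagating the time windows through the other constraints, Plan can't land before day 5, so the schedule must run through at least day 5.
6 works (last occupied day: day 6): for example Scope -> day 3, Spec -> day 1, QA -> day 2, Triage -> day 4, Plan -> day 5, Docs -> day 6.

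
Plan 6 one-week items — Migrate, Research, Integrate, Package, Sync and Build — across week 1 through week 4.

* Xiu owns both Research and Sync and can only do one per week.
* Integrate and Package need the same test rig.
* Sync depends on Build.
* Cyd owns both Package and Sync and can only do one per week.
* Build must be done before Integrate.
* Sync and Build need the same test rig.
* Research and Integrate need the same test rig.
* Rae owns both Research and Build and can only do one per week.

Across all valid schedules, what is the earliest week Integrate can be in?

Precedence pushes Integrate to at least week 2.
Integrate at week 2 is achievable: Migrate in week 1, Package in week 1, Research in week 3, Sync in week 2, Build in week 1, Integrate in week 2.

week 2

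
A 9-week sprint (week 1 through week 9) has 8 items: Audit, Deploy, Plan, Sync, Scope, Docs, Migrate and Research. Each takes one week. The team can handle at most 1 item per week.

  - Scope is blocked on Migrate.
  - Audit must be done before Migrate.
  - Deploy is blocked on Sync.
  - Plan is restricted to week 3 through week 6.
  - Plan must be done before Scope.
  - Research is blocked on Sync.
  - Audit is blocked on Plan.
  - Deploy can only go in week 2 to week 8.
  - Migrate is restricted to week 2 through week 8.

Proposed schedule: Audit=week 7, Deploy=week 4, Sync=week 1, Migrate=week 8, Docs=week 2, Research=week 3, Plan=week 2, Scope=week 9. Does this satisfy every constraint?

No. Plan is restricted to week 3 through week 6 is not satisfied.

Deploy can only go in week 2 to week 8 — holds.
Deploy is blocked on Sync — holds.
Plan is restricted to week 3 through week 6 — violated.
Audit is blocked on Plan — holds.
Migrate is restricted to week 2 through week 8 — holds.
Research is blocked on Sync — holds.
Plan must be done before Scope — holds.
The team can handle at most 1 item per week — violated.
Audit must be done before Migrate — holds.
Scope is blocked on Migrate — holds.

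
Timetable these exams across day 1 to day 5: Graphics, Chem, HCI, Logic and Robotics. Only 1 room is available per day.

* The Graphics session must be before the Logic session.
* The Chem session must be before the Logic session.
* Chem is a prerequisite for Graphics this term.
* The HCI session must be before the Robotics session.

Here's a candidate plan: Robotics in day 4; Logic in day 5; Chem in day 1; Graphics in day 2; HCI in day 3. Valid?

Valid

Chem is a prerequisite for Graphics this term — holds.
The Graphics session must be before the Logic session — holds.
The HCI session must be before the Robotics session — holds.
The Chem session must be before the Logic session — holds.
Only 1 room is available per day — holds.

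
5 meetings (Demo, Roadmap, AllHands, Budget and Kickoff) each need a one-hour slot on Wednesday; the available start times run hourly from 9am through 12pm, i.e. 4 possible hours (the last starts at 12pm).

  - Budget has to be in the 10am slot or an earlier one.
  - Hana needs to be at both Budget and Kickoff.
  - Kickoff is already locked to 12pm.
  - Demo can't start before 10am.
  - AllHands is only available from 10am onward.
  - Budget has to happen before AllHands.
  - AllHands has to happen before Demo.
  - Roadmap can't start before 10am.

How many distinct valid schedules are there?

12

Splitting on Demo: it can be 11am (3), 12pm (9). Listing each branch's schedules as (Roadmap, AllHands, Budget, Kickoff):
Demo=11am: (10am,10am,9am,12pm) (11am,10am,9am,12pm) (12pm,10am,9am,12pm) — 3.
Demo=12pm: (10am,10am,9am,12pm) (10am,11am,9am,12pm) (10am,11am,10am,12pm) (11am,10am,9am,12pm) (11am,11am,9am,12pm) (11am,11am,10am,12pm) (12pm,10am,9am,12pm) (12pm,11am,9am,12pm) (12pm,11am,10am,12pm) — 9.
Summing: 3 + 9 = 12.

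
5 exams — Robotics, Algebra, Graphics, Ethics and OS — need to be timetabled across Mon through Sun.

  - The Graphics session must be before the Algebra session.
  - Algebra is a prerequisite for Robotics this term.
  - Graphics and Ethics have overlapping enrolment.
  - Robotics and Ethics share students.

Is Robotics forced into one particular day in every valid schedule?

No

Robotics can be Wed (e.g. Robotics -> Wed; Algebra -> Tue; Graphics -> Mon; Ethics -> Tue; OS -> Mon) or Thu (e.g. OS in Mon; Robotics in Thu; Ethics in Tue; Algebra in Tue; Graphics in Mon).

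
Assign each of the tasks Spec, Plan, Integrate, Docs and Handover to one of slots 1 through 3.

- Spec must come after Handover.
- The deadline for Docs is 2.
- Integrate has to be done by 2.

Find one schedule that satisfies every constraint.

Plan -> 1, Handover -> 1, Integrate -> 1, Spec -> 2, Docs -> 1

Checking: Handover(1) before Spec(2); Docs=1 in [1,2]; Integrate=1 in [1,2].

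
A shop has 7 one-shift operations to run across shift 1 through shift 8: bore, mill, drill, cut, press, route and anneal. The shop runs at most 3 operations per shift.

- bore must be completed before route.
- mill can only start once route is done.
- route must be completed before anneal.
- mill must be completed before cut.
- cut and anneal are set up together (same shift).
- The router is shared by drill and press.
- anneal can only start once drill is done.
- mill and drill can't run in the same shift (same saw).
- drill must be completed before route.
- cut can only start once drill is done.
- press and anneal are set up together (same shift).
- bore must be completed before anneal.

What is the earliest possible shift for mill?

Precedence pushes mill to at least shift 3; downstream work caps mill at shift 7.
mill at shift 3 is achievable: route=shift 2; anneal=shift 4; drill=shift 1; mill=shift 3; bore=shift 1; press=shift 4; cut=shift 4.

shift 3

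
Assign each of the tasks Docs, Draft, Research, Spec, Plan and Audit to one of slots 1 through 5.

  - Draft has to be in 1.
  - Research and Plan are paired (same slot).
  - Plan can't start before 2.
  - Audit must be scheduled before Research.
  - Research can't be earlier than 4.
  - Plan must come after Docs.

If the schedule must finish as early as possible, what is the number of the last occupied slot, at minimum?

slot 4

The precedence chain requires at least 2 distinct slots.
Research can't be placed before 4, so the schedule must run through at least slot 4.
4 works (last occupied slot: 4): for example Audit in 1; Spec in 1; Draft in 1; Plan in 4; Research in 4; Docs in 1.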